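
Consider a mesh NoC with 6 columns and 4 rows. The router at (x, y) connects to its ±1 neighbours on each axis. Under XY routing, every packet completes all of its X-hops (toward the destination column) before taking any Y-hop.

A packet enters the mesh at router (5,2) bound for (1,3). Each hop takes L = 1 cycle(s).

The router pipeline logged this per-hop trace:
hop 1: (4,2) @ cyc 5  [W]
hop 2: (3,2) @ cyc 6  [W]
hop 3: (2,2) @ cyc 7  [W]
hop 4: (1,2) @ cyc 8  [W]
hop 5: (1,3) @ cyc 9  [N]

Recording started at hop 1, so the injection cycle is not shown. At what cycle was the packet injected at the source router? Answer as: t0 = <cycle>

At hop 1 the cycle is 5; in general cyc_k = t0 + kL.
Therefore t0 = 5 − L = 4.

t0 = 4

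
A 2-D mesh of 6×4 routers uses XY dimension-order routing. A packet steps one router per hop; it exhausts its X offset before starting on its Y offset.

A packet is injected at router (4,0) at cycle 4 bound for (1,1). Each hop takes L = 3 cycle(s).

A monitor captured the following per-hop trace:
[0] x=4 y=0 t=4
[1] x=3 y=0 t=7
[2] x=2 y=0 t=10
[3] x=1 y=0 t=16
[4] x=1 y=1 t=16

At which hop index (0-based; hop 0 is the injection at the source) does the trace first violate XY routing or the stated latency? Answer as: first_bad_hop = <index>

first_bad_hop = 3

check 1→ d=(-1,0) cyc+3: ok
check 2→ d=(-1,0) cyc+3: ok
check 3→ d=(-1,0) cyc+6: BAD: Δcyc=6≠L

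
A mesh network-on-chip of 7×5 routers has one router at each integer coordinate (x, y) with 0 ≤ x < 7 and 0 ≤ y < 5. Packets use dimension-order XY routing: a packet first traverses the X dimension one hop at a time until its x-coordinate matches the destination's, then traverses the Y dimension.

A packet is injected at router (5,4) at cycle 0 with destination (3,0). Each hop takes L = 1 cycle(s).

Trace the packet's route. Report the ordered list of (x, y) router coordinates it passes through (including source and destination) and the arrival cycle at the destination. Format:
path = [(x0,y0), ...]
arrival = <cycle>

hop 0: (5,4) @ cyc 0
hop 1: (4,4) @ cyc 1  [W]
hop 2: (3,4) @ cyc 2  [W]
hop 3: (3,3) @ cyc 3  [S]
hop 4: (3,2) @ cyc 4  [S]
hop 5: (3,1) @ cyc 5  [S]
hop 6: (3,0) @ cyc 6  [S]

path = [(5,4), (4,4), (3,4), (3,3), (3,2), (3,1), (3,0)]
arrival = 6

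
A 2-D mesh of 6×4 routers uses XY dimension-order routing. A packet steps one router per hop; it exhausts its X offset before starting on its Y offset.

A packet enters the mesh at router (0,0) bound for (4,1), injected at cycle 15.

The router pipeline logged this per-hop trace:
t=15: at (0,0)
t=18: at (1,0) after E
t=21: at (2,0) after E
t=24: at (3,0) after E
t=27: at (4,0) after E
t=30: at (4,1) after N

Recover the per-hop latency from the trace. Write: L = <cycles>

L = 3

Δcyc across hop 0→1: 18 − 15 = 3.
Per-hop latency L = Δcyc = 3.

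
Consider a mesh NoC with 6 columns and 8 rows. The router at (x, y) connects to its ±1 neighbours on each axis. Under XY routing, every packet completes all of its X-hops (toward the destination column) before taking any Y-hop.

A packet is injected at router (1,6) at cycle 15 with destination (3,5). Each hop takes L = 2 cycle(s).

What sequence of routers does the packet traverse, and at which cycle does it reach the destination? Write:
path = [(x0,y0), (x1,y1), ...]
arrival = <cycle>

path = [(1,6), (2,6), (3,6), (3,5)]
arrival = 21

[0] x=1 y=6 t=15
[1] x=2 y=6 t=17 →E
[2] x=3 y=6 t=19 →E
[3] x=3 y=5 t=21 →S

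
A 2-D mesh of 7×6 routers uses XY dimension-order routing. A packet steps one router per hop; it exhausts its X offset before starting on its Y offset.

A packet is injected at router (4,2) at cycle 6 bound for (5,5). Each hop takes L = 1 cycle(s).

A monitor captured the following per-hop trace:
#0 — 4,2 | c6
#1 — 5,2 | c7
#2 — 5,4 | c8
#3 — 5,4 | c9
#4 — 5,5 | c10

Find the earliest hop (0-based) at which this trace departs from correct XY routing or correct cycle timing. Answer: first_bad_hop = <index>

first_bad_hop = 2

hop 1: step (+1,+0), +1 cyc — ok
hop 2: step (+0,+2), +1 cyc — BAD: non-unit step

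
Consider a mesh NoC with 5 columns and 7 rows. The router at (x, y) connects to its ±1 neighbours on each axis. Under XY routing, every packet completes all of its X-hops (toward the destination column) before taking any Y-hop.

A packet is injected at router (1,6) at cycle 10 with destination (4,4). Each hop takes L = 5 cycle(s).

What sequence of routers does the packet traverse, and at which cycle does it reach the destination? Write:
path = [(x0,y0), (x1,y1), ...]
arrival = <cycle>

t=10: at (1,6)
t=15: at (2,6) after E
t=20: at (3,6) after E
t=25: at (4,6) after E
t=30: at (4,5) after S
t=35: at (4,4) after S

path = [(1,6), (2,6), (3,6), (4,6), (4,5), (4,4)]
arrival = 35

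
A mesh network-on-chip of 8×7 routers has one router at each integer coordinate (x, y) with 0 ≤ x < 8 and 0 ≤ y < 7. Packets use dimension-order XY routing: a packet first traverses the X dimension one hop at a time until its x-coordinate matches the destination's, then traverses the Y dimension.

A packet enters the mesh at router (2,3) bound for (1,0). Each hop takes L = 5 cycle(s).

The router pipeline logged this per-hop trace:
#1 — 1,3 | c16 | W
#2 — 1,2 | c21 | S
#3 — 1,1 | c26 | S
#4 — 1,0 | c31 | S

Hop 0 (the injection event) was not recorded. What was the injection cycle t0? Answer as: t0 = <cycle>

cyc[1] = 16 and cyc[k] = t0 + k·L for every k.
Therefore t0 = 16 − L = 11.

t0 = 11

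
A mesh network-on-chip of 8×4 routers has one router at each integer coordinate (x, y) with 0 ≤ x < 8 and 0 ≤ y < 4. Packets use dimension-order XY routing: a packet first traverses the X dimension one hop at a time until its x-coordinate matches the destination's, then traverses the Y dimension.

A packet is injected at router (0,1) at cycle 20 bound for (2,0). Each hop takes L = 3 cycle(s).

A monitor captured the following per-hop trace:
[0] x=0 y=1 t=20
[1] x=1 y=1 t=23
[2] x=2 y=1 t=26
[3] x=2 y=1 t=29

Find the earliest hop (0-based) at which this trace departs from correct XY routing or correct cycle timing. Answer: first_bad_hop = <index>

hop 1: step (+1,+0), +3 cyc — ok
hop 2: step (+1,+0), +3 cyc — ok
hop 3: step (+0,+0), +3 cyc — BAD: non-unit step

first_bad_hop = 3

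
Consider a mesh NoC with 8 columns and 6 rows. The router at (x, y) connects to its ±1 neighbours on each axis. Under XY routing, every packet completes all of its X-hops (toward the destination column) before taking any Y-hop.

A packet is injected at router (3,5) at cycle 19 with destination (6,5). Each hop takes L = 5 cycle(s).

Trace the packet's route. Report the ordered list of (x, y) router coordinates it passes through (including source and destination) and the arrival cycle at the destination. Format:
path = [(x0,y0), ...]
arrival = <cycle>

path = [(3,5), (4,5), (5,5), (6,5)]
arrival = 34

[0] x=3 y=5 t=19
[1] x=4 y=5 t=24 →E
[2] x=5 y=5 t=29 →E
[3] x=6 y=5 t=34 →E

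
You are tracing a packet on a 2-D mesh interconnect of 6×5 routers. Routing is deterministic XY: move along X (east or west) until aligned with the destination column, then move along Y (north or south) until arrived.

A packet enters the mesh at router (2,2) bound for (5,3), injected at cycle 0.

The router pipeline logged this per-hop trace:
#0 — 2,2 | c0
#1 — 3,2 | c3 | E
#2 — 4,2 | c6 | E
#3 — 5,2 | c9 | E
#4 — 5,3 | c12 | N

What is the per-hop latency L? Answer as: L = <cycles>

Between hops 0 and 1 the cycle counter advances 3 − 0 = 3.
That increment is L by definition: L = 3.

L = 3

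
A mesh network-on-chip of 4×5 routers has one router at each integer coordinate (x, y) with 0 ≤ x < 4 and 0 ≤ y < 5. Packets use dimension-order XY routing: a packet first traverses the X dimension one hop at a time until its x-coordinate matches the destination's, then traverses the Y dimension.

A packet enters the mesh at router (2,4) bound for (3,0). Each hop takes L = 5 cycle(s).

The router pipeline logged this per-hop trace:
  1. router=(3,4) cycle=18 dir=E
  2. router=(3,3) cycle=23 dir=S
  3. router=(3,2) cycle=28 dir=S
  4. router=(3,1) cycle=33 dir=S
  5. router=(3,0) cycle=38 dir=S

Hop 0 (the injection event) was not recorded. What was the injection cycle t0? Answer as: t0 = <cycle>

t0 = 13

At hop 1 the cycle is 18; in general cyc_k = t0 + kL.
So t0 = 18 − 1·5 = 13.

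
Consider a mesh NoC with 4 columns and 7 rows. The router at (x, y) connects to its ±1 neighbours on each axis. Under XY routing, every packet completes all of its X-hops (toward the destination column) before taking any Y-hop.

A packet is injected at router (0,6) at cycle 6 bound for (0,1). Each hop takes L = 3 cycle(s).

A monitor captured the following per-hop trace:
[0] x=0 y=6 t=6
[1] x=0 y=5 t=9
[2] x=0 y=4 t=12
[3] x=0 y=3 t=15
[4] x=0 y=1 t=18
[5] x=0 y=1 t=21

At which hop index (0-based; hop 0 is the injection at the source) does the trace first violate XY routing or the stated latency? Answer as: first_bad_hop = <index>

check 1→ d=(0,-1) cyc+3: ok
check 2→ d=(0,-1) cyc+3: ok
check 3→ d=(0,-1) cyc+3: ok
check 4→ d=(0,-2) cyc+3: BAD: non-unit step

first_bad_hop = 4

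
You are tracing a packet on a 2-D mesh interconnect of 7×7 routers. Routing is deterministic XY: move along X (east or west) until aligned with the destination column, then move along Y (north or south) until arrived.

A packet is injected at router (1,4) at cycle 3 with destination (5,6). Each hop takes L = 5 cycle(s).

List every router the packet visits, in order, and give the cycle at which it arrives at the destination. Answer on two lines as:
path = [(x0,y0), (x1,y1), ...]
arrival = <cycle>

path = [(1,4), (2,4), (3,4), (4,4), (5,4), (5,5), (5,6)]
arrival = 33

[0] x=1 y=4 t=3
[1] x=2 y=4 t=8 →E
[2] x=3 y=4 t=13 →E
[3] x=4 y=4 t=18 →E
[4] x=5 y=4 t=23 →E
[5] x=5 y=5 t=28 →N
[6] x=5 y=6 t=33 →N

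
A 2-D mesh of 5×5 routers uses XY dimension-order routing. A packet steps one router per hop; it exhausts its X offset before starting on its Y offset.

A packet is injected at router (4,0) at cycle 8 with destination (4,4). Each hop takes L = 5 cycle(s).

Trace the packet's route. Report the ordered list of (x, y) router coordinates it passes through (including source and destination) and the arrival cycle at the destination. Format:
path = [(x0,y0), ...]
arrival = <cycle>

path = [(4,0), (4,1), (4,2), (4,3), (4,4)]
arrival = 28

t=8: at (4,0)
t=13: at (4,1) after N
t=18: at (4,2) after N
t=23: at (4,3) after N
t=28: at (4,4) after N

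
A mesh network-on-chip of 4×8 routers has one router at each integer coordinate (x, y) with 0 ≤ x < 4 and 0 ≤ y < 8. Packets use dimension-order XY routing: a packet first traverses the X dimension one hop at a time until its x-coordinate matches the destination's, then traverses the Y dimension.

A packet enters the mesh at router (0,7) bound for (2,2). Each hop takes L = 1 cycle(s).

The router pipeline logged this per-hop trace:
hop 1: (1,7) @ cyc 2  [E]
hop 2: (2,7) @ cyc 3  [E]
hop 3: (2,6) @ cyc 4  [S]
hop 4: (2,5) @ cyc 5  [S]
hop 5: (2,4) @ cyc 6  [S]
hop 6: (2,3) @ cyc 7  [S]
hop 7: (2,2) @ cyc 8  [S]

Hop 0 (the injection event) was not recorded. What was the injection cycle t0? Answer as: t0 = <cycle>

The first recorded entry is hop 1 at cycle 2.
So t0 = 2 − 1·1 = 1.

t0 = 1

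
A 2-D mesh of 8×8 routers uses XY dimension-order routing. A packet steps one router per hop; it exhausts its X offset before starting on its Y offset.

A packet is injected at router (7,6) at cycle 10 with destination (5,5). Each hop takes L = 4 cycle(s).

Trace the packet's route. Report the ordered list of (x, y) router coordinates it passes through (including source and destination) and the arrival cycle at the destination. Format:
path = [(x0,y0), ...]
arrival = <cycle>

t=10: at (7,6)
t=14: at (6,6) after W
t=18: at (5,6) after W
t=22: at (5,5) after S

path = [(7,6), (6,6), (5,6), (5,5)]
arrival = 22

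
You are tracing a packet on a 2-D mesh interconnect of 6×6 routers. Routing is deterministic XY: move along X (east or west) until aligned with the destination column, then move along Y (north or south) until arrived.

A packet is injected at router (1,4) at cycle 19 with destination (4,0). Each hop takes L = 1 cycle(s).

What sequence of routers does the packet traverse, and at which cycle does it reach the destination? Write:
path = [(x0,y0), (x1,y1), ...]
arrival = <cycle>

path = [(1,4), (2,4), (3,4), (4,4), (4,3), (4,2), (4,1), (4,0)]
arrival = 26

[0] x=1 y=4 t=19
[1] x=2 y=4 t=20 →E
[2] x=3 y=4 t=21 →E
[3] x=4 y=4 t=22 →E
[4] x=4 y=3 t=23 →S
[5] x=4 y=2 t=24 →S
[6] x=4 y=1 t=25 →S
[7] x=4 y=0 t=26 →S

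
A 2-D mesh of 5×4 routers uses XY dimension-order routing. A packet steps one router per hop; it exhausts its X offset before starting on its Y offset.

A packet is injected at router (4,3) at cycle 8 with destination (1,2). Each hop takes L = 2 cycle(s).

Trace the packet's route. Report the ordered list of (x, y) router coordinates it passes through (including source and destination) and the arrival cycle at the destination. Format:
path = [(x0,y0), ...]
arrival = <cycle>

[0] x=4 y=3 t=8
[1] x=3 y=3 t=10 →W
[2] x=2 y=3 t=12 →W
[3] x=1 y=3 t=14 →W
[4] x=1 y=2 t=16 →S

path = [(4,3), (3,3), (2,3), (1,3), (1,2)]
arrival = 16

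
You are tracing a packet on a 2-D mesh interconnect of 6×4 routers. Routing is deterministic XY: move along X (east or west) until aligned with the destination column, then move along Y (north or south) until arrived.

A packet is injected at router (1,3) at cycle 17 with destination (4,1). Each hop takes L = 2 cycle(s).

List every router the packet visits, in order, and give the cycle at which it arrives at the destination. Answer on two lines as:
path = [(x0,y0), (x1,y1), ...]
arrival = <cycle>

path = [(1,3), (2,3), (3,3), (4,3), (4,2), (4,1)]
arrival = 27

  0. router=(1,3) cycle=17 (inject)
  1. router=(2,3) cycle=19 dir=E
  2. router=(3,3) cycle=21 dir=E
  3. router=(4,3) cycle=23 dir=E
  4. router=(4,2) cycle=25 dir=S
  5. router=(4,1) cycle=27 dir=S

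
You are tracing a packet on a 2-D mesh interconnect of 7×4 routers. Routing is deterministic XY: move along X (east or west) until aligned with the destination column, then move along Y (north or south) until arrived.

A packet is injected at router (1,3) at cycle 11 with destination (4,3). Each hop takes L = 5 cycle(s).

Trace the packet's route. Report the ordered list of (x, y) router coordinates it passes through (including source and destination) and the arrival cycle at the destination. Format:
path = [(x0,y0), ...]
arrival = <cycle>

[0] x=1 y=3 t=11
[1] x=2 y=3 t=16 →E
[2] x=3 y=3 t=21 →E
[3] x=4 y=3 t=26 →E

path = [(1,3), (2,3), (3,3), (4,3)]
arrival = 26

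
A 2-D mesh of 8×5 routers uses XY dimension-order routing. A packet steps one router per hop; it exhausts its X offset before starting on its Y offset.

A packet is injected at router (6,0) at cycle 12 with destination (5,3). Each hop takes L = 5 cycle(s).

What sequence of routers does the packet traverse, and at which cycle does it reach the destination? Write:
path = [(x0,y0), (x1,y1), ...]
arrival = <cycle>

path = [(6,0), (5,0), (5,1), (5,2), (5,3)]
arrival = 32

hop 0: (6,0) @ cyc 12
hop 1: (5,0) @ cyc 17  [W]
hop 2: (5,1) @ cyc 22  [N]
hop 3: (5,2) @ cyc 27  [N]
hop 4: (5,3) @ cyc 32  [N]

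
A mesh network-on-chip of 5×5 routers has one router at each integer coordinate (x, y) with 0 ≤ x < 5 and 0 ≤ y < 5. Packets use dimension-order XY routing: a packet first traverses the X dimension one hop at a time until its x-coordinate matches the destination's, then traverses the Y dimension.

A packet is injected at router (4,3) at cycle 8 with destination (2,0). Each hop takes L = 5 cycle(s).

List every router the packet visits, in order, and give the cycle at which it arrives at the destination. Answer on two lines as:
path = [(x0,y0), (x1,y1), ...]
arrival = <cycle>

path = [(4,3), (3,3), (2,3), (2,2), (2,1), (2,0)]
arrival = 33

#0 — 4,3 | c8
#1 — 3,3 | c13 | W
#2 — 2,3 | c18 | W
#3 — 2,2 | c23 | S
#4 — 2,1 | c28 | S
#5 — 2,0 | c33 | S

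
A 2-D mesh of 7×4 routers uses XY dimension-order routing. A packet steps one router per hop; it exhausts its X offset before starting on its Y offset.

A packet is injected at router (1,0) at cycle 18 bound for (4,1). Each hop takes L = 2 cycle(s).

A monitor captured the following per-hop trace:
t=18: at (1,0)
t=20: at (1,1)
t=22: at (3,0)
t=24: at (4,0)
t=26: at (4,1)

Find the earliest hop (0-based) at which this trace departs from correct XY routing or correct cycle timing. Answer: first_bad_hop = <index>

hop 1: step (+0,+1), +2 cyc — BAD: Y-move but x=1≠4

first_bad_hop = 1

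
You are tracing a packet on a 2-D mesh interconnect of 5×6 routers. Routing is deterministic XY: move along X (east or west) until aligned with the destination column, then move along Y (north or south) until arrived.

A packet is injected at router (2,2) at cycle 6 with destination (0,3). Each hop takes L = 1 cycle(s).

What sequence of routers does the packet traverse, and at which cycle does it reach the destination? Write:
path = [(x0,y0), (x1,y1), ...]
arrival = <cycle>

path = [(2,2), (1,2), (0,2), (0,3)]
arrival = 9

t=6: at (2,2)
t=7: at (1,2) after W
t=8: at (0,2) after W
t=9: at (0,3) after N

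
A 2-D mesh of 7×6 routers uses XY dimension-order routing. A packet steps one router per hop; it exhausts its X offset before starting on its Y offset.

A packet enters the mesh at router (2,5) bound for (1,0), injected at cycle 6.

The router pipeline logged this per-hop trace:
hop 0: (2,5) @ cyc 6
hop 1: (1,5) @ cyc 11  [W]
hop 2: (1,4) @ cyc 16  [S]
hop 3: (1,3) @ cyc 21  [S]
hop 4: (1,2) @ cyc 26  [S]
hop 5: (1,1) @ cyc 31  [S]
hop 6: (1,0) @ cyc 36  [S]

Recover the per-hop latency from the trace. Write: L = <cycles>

L = 5

From hop 0 (6) to hop 1 (11): +5 cycles.
One hop costs L cycles, so L = 5.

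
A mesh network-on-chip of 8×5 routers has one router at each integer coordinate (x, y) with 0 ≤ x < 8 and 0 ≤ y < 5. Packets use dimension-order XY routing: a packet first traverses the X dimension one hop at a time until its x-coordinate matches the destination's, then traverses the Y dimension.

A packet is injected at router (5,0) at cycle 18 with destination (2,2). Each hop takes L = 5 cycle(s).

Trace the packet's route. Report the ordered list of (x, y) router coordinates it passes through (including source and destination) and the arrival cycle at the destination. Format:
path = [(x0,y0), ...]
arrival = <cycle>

path = [(5,0), (4,0), (3,0), (2,0), (2,1), (2,2)]
arrival = 43

[0] x=5 y=0 t=18
[1] x=4 y=0 t=23 →W
[2] x=3 y=0 t=28 →W
[3] x=2 y=0 t=33 →W
[4] x=2 y=1 t=38 →N
[5] x=2 y=2 t=43 →N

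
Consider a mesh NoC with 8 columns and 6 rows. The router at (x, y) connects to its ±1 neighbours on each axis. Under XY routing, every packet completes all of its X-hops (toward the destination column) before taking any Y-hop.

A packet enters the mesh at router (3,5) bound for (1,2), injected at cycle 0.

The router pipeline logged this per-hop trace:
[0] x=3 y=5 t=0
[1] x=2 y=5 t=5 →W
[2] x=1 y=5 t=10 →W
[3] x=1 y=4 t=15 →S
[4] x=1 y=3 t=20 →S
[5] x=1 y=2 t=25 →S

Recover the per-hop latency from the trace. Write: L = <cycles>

L = 5

cyc[1] − cyc[0] = 5 − 0 = 5.
One hop costs L cycles, so L = 5.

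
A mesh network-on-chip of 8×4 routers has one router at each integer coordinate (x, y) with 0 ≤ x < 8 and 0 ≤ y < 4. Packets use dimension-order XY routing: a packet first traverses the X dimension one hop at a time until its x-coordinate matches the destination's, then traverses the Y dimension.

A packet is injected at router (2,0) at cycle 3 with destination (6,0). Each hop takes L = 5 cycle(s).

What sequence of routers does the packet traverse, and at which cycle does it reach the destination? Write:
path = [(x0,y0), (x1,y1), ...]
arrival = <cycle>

path = [(2,0), (3,0), (4,0), (5,0), (6,0)]
arrival = 23

t=3: at (2,0)
t=8: at (3,0) after E
t=13: at (4,0) after E
t=18: at (5,0) after E
t=23: at (6,0) after E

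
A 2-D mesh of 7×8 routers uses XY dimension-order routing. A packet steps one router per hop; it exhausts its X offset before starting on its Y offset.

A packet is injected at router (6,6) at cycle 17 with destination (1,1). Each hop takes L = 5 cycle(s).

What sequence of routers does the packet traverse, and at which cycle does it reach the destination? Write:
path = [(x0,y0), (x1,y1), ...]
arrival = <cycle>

  0. router=(6,6) cycle=17 (inject)
  1. router=(5,6) cycle=22 dir=W
  2. router=(4,6) cycle=27 dir=W
  3. router=(3,6) cycle=32 dir=W
  4. router=(2,6) cycle=37 dir=W
  5. router=(1,6) cycle=42 dir=W
  6. router=(1,5) cycle=47 dir=S
  7. router=(1,4) cycle=52 dir=S
  8. router=(1,3) cycle=57 dir=S
  9. router=(1,2) cycle=62 dir=S
  10. router=(1,1) cycle=67 dir=S

path = [(6,6), (5,6), (4,6), (3,6), (2,6), (1,6), (1,5), (1,4), (1,3), (1,2), (1,1)]
arrival = 67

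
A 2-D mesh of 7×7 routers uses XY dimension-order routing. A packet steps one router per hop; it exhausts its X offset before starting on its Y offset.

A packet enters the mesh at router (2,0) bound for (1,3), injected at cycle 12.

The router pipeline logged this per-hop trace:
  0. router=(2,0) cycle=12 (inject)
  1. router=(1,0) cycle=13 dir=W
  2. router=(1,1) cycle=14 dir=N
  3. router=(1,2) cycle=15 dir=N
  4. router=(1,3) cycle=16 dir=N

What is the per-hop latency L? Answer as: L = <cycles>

L = 1

cyc[1] − cyc[0] = 13 − 12 = 1.
One hop costs L cycles, so L = 1.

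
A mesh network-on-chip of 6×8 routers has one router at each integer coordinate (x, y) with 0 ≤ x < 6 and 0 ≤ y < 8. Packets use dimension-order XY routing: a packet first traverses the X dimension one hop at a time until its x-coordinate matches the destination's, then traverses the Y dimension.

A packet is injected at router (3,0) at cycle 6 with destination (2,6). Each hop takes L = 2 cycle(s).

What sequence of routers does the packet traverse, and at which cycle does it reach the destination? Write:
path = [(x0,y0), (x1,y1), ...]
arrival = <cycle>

  0. router=(3,0) cycle=6 (inject)
  1. router=(2,0) cycle=8 dir=W
  2. router=(2,1) cycle=10 dir=N
  3. router=(2,2) cycle=12 dir=N
  4. router=(2,3) cycle=14 dir=N
  5. router=(2,4) cycle=16 dir=N
  6. router=(2,5) cycle=18 dir=N
  7. router=(2,6) cycle=20 dir=N

path = [(3,0), (2,0), (2,1), (2,2), (2,3), (2,4), (2,5), (2,6)]
arrival = 20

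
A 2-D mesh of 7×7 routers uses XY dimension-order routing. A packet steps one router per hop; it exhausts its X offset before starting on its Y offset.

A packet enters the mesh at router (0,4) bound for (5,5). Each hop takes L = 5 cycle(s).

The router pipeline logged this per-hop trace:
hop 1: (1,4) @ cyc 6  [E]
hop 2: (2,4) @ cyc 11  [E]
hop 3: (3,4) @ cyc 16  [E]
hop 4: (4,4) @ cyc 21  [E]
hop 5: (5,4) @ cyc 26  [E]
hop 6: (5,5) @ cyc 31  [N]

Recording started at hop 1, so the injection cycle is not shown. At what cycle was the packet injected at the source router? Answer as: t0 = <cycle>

At hop 1 the cycle is 6; in general cyc_k = t0 + kL.
t0 = cyc[1] − L = 6 − 5 = 1.

t0 = 1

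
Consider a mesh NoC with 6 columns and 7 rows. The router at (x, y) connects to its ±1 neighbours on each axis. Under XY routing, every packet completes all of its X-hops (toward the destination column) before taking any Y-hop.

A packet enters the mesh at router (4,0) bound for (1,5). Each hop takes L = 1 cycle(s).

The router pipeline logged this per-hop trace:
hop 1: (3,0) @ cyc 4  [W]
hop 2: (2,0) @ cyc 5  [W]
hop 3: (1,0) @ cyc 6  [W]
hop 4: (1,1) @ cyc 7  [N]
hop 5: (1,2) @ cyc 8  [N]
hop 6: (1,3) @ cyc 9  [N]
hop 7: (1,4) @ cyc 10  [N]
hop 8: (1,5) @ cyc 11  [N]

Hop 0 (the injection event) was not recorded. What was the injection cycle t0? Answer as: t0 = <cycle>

t0 = 3

The first recorded entry is hop 1 at cycle 4.
t0 = cyc[1] − L = 4 − 1 = 3.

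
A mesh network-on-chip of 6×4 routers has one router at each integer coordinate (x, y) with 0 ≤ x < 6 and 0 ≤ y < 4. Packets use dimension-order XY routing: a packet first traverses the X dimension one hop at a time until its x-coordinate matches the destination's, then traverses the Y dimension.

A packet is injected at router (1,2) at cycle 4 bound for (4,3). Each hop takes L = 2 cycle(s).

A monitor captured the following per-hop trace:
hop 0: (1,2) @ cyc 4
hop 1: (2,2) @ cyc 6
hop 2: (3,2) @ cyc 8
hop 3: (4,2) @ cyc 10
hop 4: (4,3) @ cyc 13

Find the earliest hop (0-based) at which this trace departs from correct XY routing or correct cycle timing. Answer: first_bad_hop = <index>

check 1→ d=(1,0) cyc+2: ok
check 2→ d=(1,0) cyc+2: ok
check 3→ d=(1,0) cyc+2: ok
check 4→ d=(0,1) cyc+3: BAD: Δcyc=3≠L

first_bad_hop = 4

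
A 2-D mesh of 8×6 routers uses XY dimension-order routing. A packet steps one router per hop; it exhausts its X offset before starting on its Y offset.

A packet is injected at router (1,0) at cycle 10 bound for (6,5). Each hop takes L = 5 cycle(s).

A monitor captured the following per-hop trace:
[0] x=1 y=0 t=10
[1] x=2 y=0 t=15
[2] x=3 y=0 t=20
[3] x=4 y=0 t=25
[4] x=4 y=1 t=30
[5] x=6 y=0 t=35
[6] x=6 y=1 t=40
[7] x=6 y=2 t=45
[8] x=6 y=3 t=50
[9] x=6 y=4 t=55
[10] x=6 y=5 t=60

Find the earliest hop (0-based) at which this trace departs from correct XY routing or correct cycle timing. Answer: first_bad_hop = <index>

first_bad_hop = 4

  1: Δx=+1 Δy=+0 Δt=5 [ok]
  2: Δx=+1 Δy=+0 Δt=5 [ok]
  3: Δx=+1 Δy=+0 Δt=5 [ok]
  4: Δx=+0 Δy=+1 Δt=5 [BAD: Y-move but x=4≠6]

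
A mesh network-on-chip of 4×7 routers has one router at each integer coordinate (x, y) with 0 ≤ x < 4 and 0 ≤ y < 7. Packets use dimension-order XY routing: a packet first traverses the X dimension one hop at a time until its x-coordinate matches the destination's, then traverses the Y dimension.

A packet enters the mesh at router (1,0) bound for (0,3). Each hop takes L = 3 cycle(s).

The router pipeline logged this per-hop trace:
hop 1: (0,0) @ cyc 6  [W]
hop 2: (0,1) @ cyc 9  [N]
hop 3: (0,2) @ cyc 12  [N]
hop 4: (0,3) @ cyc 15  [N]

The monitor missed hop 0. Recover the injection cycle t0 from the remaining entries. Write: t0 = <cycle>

t0 = 3

At hop 1 the cycle is 6; in general cyc_k = t0 + kL.
Subtract one hop: t0 = 6 − 3 = 3.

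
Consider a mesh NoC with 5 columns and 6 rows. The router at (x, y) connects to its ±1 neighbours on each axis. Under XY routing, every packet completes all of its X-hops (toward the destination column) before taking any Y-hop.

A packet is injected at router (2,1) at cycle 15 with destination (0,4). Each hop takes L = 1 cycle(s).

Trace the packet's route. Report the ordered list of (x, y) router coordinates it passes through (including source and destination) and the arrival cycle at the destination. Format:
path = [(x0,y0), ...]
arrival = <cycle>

path = [(2,1), (1,1), (0,1), (0,2), (0,3), (0,4)]
arrival = 20

hop 0: (2,1) @ cyc 15
hop 1: (1,1) @ cyc 16  [W]
hop 2: (0,1) @ cyc 17  [W]
hop 3: (0,2) @ cyc 18  [N]
hop 4: (0,3) @ cyc 19  [N]
hop 5: (0,4) @ cyc 20  [N]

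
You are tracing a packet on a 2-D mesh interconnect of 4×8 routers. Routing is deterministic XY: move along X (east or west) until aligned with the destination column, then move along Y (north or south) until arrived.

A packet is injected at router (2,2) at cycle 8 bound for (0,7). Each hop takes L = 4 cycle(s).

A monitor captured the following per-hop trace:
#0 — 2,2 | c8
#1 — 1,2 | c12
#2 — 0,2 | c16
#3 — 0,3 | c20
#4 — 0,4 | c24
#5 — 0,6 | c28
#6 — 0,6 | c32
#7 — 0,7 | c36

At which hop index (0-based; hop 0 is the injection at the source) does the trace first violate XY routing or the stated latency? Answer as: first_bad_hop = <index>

hop 1: step (-1,+0), +4 cyc — ok
hop 2: step (-1,+0), +4 cyc — ok
hop 3: step (+0,+1), +4 cyc — ok
hop 4: step (+0,+1), +4 cyc — ok
hop 5: step (+0,+2), +4 cyc — BAD: non-unit step

first_bad_hop = 5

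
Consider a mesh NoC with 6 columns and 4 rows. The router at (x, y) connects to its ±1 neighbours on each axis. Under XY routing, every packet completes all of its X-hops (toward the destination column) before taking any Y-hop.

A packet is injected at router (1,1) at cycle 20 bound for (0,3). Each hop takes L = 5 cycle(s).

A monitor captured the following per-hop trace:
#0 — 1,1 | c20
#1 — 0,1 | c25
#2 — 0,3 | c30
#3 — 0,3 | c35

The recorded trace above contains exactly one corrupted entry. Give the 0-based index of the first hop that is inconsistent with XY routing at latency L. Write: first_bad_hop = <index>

[1] (-1,+0) / 5c ⇒ ok
[2] (+0,+2) / 5c ⇒ BAD: non-unit step

first_bad_hop = 2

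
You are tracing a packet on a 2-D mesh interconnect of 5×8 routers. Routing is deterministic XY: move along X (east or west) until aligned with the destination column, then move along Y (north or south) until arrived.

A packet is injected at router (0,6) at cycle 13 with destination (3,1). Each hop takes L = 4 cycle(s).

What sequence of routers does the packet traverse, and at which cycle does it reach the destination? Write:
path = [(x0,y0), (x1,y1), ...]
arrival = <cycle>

t=13: at (0,6)
t=17: at (1,6) after E
t=21: at (2,6) after E
t=25: at (3,6) after E
t=29: at (3,5) after S
t=33: at (3,4) after S
t=37: at (3,3) after S
t=41: at (3,2) after S
t=45: at (3,1) after S

path = [(0,6), (1,6), (2,6), (3,6), (3,5), (3,4), (3,3), (3,2), (3,1)]
arrival = 45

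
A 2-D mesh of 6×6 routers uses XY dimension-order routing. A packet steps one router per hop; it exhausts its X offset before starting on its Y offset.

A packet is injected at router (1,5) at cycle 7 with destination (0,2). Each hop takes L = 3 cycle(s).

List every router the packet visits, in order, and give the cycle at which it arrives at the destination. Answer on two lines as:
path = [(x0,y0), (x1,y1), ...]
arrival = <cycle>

t=7: at (1,5)
t=10: at (0,5) after W
t=13: at (0,4) after S
t=16: at (0,3) after S
t=19: at (0,2) after S

path = [(1,5), (0,5), (0,4), (0,3), (0,2)]
arrival = 19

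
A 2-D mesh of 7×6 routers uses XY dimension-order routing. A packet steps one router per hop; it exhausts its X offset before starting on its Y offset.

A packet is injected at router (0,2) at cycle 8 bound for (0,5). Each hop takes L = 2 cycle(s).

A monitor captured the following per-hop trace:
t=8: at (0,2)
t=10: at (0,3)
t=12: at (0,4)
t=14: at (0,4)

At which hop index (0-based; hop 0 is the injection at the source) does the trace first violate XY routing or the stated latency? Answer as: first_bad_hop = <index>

[1] (+0,+1) / 2c ⇒ ok
[2] (+0,+1) / 2c ⇒ ok
[3] (+0,+0) / 2c ⇒ BAD: non-unit step

first_bad_hop = 3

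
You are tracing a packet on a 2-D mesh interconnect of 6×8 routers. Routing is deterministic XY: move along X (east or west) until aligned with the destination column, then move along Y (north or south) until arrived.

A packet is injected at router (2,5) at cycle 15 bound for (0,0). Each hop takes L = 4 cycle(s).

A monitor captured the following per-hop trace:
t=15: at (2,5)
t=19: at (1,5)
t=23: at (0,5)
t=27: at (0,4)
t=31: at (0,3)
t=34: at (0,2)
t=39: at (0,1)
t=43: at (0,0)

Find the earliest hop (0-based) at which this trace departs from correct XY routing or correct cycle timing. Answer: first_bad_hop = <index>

first_bad_hop = 5

check 1→ d=(-1,0) cyc+4: ok
check 2→ d=(-1,0) cyc+4: ok
check 3→ d=(0,-1) cyc+4: ok
check 4→ d=(0,-1) cyc+4: ok
check 5→ d=(0,-1) cyc+3: BAD: Δcyc=3≠L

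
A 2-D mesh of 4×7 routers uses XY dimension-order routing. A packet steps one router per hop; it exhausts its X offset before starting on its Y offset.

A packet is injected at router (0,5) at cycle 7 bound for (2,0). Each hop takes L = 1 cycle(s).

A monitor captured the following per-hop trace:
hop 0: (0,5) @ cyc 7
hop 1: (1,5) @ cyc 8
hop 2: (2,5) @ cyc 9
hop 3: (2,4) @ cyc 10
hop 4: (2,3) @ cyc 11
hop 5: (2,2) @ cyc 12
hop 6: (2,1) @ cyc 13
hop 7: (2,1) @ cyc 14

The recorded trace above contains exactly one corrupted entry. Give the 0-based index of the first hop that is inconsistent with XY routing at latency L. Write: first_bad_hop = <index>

hop 1: step (+1,+0), +1 cyc — ok
hop 2: step (+1,+0), +1 cyc — ok
hop 3: step (+0,-1), +1 cyc — ok
hop 4: step (+0,-1), +1 cyc — ok
hop 5: step (+0,-1), +1 cyc — ok
hop 6: step (+0,-1), +1 cyc — ok
hop 7: step (+0,+0), +1 cyc — BAD: non-unit step

first_bad_hop = 7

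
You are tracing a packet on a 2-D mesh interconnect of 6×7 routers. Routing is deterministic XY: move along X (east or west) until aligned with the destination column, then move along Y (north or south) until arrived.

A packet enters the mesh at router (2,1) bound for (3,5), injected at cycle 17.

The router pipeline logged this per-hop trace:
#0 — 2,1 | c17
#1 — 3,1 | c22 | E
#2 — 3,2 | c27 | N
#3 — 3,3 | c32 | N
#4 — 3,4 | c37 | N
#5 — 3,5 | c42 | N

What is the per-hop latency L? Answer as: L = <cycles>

From hop 0 (17) to hop 1 (22): +5 cycles.
Each hop adds L, hence L = 5.

L = 5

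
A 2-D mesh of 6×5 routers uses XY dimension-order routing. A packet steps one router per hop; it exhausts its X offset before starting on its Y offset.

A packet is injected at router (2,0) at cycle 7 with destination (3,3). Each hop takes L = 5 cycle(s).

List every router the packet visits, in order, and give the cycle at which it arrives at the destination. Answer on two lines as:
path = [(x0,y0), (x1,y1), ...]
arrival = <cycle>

  0. router=(2,0) cycle=7 (inject)
  1. router=(3,0) cycle=12 dir=E
  2. router=(3,1) cycle=17 dir=N
  3. router=(3,2) cycle=22 dir=N
  4. router=(3,3) cycle=27 dir=N

path = [(2,0), (3,0), (3,1), (3,2), (3,3)]
arrival = 27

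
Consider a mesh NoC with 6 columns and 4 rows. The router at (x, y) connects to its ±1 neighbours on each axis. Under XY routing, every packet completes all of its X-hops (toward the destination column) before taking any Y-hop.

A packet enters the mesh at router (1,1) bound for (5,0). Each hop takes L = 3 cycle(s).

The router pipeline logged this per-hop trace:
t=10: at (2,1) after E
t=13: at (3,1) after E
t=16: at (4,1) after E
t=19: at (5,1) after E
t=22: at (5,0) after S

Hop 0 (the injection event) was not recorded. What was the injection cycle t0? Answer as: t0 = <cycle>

The first recorded entry is hop 1 at cycle 10.
t0 = cyc[1] − L = 10 − 3 = 7.

t0 = 7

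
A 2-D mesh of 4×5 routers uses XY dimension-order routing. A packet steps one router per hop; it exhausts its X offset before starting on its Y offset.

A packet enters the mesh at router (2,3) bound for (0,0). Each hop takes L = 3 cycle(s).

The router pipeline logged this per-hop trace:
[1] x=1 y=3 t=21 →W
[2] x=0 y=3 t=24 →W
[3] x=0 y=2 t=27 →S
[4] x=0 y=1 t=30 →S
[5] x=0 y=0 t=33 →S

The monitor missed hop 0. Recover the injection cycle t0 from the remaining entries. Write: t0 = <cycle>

The first recorded entry is hop 1 at cycle 21.
Therefore t0 = 21 − L = 18.

t0 = 18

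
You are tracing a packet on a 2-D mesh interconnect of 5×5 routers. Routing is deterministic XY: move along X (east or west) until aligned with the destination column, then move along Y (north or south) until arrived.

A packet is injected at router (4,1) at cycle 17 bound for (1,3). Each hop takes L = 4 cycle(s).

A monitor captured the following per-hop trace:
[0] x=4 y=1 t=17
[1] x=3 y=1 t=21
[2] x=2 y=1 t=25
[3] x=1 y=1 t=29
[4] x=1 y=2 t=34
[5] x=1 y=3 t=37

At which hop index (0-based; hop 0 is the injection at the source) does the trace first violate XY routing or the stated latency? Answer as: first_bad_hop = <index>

  1: Δx=-1 Δy=+0 Δt=4 [ok]
  2: Δx=-1 Δy=+0 Δt=4 [ok]
  3: Δx=-1 Δy=+0 Δt=4 [ok]
  4: Δx=+0 Δy=+1 Δt=5 [BAD: Δcyc=5≠L]

first_bad_hop = 4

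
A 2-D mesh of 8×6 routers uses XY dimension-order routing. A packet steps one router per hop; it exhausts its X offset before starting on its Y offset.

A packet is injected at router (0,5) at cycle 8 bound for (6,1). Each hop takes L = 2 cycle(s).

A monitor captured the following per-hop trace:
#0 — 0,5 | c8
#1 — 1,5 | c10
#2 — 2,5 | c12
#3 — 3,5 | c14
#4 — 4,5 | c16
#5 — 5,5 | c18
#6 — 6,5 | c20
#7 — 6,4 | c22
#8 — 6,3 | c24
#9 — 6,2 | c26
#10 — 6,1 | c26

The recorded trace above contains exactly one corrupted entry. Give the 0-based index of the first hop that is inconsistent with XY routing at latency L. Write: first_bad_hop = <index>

first_bad_hop = 10

check 1→ d=(1,0) cyc+2: ok
check 2→ d=(1,0) cyc+2: ok
check 3→ d=(1,0) cyc+2: ok
check 4→ d=(1,0) cyc+2: ok
check 5→ d=(1,0) cyc+2: ok
check 6→ d=(1,0) cyc+2: ok
check 7→ d=(0,-1) cyc+2: ok
check 8→ d=(0,-1) cyc+2: ok
check 9→ d=(0,-1) cyc+2: ok
check 10→ d=(0,-1) cyc+0: BAD: Δcyc=0≠L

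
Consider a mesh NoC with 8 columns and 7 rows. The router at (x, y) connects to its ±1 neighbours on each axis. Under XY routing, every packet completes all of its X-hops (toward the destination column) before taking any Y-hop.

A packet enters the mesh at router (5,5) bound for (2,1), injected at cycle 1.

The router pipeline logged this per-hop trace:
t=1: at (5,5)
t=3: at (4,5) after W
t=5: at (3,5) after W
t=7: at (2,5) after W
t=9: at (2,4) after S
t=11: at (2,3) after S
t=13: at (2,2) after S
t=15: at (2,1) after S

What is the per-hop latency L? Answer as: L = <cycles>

Between hops 0 and 1 the cycle counter advances 3 − 1 = 2.
Each hop adds L, hence L = 2.

L = 2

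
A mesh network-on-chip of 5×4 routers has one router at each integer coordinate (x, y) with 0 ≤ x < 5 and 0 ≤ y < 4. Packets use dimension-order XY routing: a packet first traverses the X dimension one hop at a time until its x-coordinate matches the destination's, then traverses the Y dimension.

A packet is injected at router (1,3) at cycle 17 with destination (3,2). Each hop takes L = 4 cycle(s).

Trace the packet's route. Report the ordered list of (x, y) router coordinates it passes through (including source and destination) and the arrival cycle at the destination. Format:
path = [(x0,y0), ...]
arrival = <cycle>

path = [(1,3), (2,3), (3,3), (3,2)]
arrival = 29

  0. router=(1,3) cycle=17 (inject)
  1. router=(2,3) cycle=21 dir=E
  2. router=(3,3) cycle=25 dir=E
  3. router=(3,2) cycle=29 dir=S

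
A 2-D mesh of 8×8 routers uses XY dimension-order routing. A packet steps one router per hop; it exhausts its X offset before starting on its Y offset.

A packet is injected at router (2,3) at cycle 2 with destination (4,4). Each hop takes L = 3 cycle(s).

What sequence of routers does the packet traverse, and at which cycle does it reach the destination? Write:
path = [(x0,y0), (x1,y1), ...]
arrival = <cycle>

[0] x=2 y=3 t=2
[1] x=3 y=3 t=5 →E
[2] x=4 y=3 t=8 →E
[3] x=4 y=4 t=11 →N

path = [(2,3), (3,3), (4,3), (4,4)]
arrival = 11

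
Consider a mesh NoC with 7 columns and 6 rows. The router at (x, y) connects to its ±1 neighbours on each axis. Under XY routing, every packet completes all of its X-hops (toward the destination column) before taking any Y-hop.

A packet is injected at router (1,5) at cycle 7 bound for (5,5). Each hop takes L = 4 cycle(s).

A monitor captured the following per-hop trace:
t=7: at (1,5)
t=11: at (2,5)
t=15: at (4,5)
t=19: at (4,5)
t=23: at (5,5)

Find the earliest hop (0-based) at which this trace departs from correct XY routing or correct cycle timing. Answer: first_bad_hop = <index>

  1: Δx=+1 Δy=+0 Δt=4 [ok]
  2: Δx=+2 Δy=+0 Δt=4 [BAD: non-unit step]

first_bad_hop = 2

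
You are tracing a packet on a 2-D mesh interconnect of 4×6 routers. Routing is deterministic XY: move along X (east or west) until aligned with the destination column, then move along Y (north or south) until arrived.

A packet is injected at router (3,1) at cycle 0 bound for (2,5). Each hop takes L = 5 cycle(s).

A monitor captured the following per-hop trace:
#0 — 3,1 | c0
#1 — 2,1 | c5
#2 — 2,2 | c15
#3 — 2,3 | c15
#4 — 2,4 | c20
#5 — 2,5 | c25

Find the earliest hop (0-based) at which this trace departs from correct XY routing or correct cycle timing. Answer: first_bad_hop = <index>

first_bad_hop = 2

hop 1: step (-1,+0), +5 cyc — ok
hop 2: step (+0,+1), +10 cyc — BAD: Δcyc=10≠L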